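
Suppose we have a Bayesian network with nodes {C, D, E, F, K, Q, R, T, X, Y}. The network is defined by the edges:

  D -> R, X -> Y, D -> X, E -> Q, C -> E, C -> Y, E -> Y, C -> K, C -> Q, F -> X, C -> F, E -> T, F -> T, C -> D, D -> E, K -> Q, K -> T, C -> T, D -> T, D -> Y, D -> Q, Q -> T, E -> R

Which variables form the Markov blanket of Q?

Recall MB(v) = parents ∪ children ∪ spouses, where spouses are the other parents of v's children.
Ch(Q) = {T}.
Parents of Q: C, D, E, K.
Parents of each child, excluding Q:
  T: C, D, E, F, K
MB(Q) = {C, D, E, F, K, T}.

{C, D, E, F, K, T}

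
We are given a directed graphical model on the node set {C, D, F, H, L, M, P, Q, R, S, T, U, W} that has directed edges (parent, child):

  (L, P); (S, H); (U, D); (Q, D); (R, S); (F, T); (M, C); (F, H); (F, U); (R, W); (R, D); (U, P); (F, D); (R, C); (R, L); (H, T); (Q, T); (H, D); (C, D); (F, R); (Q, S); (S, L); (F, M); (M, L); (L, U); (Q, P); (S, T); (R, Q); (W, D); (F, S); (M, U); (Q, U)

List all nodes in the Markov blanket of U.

U has parents F, L, M, Q.
Children of U: D, P.
Other parents of U's children:
  D also has parents C, F, H, Q, R, W.
  parents(P) \ {U} = {L, Q}.
So the Markov blanket of U is {C, D, F, H, L, M, P, Q, R, W}.

{C, D, F, H, L, M, P, Q, R, W}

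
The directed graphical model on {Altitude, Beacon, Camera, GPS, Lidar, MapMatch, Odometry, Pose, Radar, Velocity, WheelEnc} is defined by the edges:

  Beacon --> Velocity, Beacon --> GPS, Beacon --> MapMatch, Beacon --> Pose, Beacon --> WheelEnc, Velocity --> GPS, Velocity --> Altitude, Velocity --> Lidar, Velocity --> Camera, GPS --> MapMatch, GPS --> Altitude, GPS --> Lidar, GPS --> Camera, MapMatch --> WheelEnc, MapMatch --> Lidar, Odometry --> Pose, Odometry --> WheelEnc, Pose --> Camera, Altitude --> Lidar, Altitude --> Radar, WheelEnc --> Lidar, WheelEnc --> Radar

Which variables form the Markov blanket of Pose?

Pa(Pose) = {Beacon, Odometry}.
Children of Pose: Camera.
For each child, the remaining parents (spouses of Pose):
  parents(Camera) \ {Pose} = {GPS, Velocity}.
So the Markov blanket of Pose is {Beacon, Camera, GPS, Odometry, Velocity}.

{Beacon, Camera, GPS, Odometry, Velocity}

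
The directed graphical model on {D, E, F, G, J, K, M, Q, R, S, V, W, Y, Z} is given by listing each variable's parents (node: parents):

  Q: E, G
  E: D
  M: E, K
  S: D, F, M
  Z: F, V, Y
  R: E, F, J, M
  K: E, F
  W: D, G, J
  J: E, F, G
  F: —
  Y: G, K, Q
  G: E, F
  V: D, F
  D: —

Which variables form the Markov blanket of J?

{D, E, F, G, M, R, W}

By definition, MB(J) is built from J's parents, J's children, and the co-parents of J.
J's parents: E, F, G.
J's children: R, W.
Co-parents of J (other parents of its children):
  R also has parents E, F, M.
  W's other parents are D, G.
MB(J) = {D, E, F, G, M, R, W}.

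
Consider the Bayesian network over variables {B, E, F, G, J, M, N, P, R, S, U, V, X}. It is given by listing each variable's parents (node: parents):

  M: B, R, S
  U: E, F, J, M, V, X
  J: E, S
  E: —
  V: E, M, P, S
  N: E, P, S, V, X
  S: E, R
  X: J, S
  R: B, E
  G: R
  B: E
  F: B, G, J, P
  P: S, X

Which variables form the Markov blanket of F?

{B, E, G, J, M, P, U, V, X}

Pa(F) = {B, G, J, P}.
F has child U.
For each child, the remaining parents (spouses of F):
  U: E, J, M, V, X
MB(F) = {B, E, G, J, M, P, U, V, X}.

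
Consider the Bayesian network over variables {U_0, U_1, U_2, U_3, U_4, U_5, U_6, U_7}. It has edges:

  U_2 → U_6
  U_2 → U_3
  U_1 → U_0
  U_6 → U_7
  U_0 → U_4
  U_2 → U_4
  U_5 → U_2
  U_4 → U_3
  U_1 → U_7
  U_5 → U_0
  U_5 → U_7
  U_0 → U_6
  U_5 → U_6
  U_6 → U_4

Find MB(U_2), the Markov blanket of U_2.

A node's Markov blanket = Pa ∪ Ch ∪ (parents of Ch other than the node itself).
Ch(U_2) = {U_3, U_4, U_6}.
Pa(U_2) = {U_5}.
Other parents of U_2's children:
  U_6's other parents are U_0, U_5.
  U_4 also has parents U_0, U_6.
  U_3 also has parent U_4.
So the Markov blanket of U_2 is {U_0, U_3, U_4, U_5, U_6}.

{U_0, U_3, U_4, U_5, U_6}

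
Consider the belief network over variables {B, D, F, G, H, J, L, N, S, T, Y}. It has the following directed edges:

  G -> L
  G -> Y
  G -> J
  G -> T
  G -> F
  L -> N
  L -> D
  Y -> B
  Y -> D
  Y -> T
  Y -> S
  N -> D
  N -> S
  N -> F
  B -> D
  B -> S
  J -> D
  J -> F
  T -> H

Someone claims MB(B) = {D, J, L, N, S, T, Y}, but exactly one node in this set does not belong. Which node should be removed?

T

Ch(B) = {D, S}.
B has parent Y.
Other parents of B's children:
  parents(D) \ {B} = {J, L, N, Y}.
  parents(S) \ {B} = {N, Y}.
MB(B) = {D, J, L, N, S, Y}.
T is neither a parent, child, nor co-parent of B, so it does not belong.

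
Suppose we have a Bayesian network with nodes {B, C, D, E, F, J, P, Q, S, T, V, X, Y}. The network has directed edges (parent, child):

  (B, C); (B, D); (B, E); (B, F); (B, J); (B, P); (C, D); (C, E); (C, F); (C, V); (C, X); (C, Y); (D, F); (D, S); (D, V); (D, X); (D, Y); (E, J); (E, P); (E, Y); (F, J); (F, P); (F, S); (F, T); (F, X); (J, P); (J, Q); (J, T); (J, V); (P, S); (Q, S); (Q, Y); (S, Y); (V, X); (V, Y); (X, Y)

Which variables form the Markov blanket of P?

{B, D, E, F, J, Q, S}

A node's Markov blanket = Pa ∪ Ch ∪ (parents of Ch other than the node itself).
P's children: S.
P's parents: B, E, F, J.
For each child, the remaining parents (spouses of P):
  parents(S) \ {P} = {D, F, Q}.
MB(P) = {B, D, E, F, J, Q, S}.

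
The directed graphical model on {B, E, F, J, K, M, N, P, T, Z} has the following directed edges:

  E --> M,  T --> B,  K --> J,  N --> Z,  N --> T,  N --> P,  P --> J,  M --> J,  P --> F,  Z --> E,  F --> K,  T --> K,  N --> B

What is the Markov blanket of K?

By definition, MB(K) is built from K's parents, K's children, and the co-parents of K.
Pa(K) = {F, T}.
K's children: J.
Parents of each child, excluding K:
  J also has parents M, P.
So the Markov blanket of K is {F, J, M, P, T}.

{F, J, M, P, T}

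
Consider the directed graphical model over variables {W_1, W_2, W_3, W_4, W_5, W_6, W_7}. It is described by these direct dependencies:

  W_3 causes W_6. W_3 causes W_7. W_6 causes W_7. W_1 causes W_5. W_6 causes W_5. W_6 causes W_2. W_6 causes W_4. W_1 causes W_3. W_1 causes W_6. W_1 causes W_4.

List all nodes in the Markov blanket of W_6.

A node's Markov blanket = Pa ∪ Ch ∪ (parents of Ch other than the node itself).
Pa(W_6) = {W_1, W_3}.
Children of W_6: W_2, W_4, W_5, W_7.
Co-parents of W_6 (other parents of its children):
  W_7 also has parent W_3.
  W_5's other parent is W_1.
  W_4's other parent is W_1.
  W_2: no additional parents.
MB(W_6) = {W_1, W_2, W_3, W_4, W_5, W_7}.

{W_1, W_2, W_3, W_4, W_5, W_7}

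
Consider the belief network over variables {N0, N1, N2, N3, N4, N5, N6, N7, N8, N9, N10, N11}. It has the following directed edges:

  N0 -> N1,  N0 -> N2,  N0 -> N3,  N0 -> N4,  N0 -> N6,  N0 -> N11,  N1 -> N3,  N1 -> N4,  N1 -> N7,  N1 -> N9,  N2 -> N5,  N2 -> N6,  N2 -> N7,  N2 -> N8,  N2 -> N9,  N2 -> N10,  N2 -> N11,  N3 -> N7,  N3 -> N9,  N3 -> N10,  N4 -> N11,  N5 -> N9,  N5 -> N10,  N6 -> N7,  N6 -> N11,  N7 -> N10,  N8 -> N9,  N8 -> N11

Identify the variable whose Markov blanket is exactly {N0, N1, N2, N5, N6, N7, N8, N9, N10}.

The target node must have every member of {N0, N1, N2, N5, N6, N7, N8, N9, N10} as a parent, child, or co-parent, and no others.
Parents of N3: N0, N1; children: N7, N9, N10; co-parents: N1, N2, N5, N6, N7, N8.
These exactly cover the given set, so the node is N3.

N3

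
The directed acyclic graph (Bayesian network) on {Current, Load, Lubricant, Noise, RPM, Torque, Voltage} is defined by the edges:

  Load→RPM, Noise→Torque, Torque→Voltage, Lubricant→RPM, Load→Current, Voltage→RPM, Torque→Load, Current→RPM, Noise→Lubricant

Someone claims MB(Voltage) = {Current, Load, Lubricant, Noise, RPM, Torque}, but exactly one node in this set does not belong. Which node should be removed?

Voltage has parent Torque.
Voltage has child RPM.
Other parents of Voltage's children:
  RPM: Current, Load, Lubricant
MB(Voltage) = {Current, Load, Lubricant, RPM, Torque}.
Noise is neither a parent, child, nor co-parent of Voltage, so it does not belong.

Noise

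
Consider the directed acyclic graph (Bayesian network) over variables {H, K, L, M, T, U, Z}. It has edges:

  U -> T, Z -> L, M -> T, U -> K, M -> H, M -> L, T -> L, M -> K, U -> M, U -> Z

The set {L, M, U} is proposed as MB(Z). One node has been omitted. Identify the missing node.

T

The Markov blanket of a node is its parents, its children, and the other parents of its children.
Children of Z: L.
Pa(Z) = {U}.
Parents of each child, excluding Z:
  L's other parents are M, T.
MB(Z) = {L, M, T, U}.
Comparing with the claimed set, T is missing.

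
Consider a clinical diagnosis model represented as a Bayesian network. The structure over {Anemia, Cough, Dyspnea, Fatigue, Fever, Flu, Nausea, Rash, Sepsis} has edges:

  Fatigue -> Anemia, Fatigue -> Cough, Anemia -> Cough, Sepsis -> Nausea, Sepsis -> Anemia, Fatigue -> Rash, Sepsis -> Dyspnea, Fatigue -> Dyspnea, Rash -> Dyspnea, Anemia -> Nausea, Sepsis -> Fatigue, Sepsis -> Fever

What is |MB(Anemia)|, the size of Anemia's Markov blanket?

The Markov blanket of a node is its parents, its children, and the other parents of its children.
Anemia's parents: Fatigue, Sepsis.
Children of Anemia: Cough, Nausea.
Other parents of Anemia's children:
  Cough also has parent Fatigue.
  parents(Nausea) \ {Anemia} = {Sepsis}.
MB(Anemia) = {Cough, Fatigue, Nausea, Sepsis}, which has 4 nodes.

4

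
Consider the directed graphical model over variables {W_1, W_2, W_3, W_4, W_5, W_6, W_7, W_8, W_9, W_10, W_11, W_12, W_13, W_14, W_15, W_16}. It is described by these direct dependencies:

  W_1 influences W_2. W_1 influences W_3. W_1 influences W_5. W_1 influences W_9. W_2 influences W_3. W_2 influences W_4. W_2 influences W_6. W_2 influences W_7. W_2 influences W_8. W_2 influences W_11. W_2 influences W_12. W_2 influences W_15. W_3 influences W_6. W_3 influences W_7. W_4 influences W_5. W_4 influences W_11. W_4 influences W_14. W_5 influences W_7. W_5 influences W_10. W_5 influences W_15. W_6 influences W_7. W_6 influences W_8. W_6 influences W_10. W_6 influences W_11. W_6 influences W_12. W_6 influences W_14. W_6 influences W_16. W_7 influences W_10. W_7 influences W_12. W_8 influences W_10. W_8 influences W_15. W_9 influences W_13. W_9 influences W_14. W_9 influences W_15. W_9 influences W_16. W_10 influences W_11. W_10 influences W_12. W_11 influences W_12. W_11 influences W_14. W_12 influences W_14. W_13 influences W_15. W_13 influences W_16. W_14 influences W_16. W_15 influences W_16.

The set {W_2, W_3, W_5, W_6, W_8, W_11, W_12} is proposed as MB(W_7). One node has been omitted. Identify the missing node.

A node's Markov blanket = Pa ∪ Ch ∪ (parents of Ch other than the node itself).
Parents of W_7: W_2, W_3, W_5, W_6.
Ch(W_7) = {W_10, W_12}.
Other parents of W_7's children:
  W_10: W_5, W_6, W_8
  W_12: W_2, W_6, W_10, W_11
MB(W_7) = {W_2, W_3, W_5, W_6, W_8, W_10, W_11, W_12}.
Comparing with the claimed set, W_10 is missing.

W_10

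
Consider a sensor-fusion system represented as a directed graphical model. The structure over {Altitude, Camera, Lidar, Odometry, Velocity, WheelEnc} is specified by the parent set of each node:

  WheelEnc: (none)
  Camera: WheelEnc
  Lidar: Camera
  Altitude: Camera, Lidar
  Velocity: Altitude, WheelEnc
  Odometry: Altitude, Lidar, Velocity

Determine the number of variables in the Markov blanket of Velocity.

Recall MB(v) = parents ∪ children ∪ spouses, where spouses are the other parents of v's children.
Pa(Velocity) = {Altitude, WheelEnc}.
Velocity's children: Odometry.
Other parents of Velocity's children:
  Odometry also has parents Altitude, Lidar.
MB(Velocity) = {Altitude, Lidar, Odometry, WheelEnc}, which has 4 nodes.

4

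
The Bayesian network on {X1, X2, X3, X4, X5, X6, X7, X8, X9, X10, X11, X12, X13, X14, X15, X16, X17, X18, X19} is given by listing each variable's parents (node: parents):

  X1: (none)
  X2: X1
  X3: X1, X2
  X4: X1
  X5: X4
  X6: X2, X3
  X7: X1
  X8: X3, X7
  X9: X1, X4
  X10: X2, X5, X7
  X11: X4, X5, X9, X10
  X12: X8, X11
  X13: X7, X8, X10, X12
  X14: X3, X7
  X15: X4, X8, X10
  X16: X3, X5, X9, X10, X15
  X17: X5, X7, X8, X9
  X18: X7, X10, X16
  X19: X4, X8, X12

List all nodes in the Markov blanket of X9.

{X1, X3, X4, X5, X7, X8, X10, X11, X15, X16, X17}

The Markov blanket of a node is its parents, its children, and the other parents of its children.
Parents of X9: X1, X4.
Children of X9: X11, X16, X17.
Other parents of X9's children:
  X11 also has parents X4, X5, X10.
  X16 also has parents X3, X5, X10, X15.
  X17's other parents are X5, X7, X8.
Taking the union gives {X1, X3, X4, X5, X7, X8, X10, X11, X15, X16, X17}.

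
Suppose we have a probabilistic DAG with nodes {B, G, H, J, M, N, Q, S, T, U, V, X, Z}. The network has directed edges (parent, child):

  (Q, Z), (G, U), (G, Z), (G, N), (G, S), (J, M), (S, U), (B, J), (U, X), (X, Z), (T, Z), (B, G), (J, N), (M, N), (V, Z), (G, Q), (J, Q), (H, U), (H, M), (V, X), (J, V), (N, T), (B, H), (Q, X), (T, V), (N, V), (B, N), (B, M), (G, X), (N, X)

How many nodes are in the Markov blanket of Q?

Q has parents G, J.
Q has children X, Z.
Other parents of Q's children:
  parents(X) \ {Q} = {G, N, U, V}.
  parents(Z) \ {Q} = {G, T, V, X}.
MB(Q) = {G, J, N, T, U, V, X, Z}, which has 8 nodes.

8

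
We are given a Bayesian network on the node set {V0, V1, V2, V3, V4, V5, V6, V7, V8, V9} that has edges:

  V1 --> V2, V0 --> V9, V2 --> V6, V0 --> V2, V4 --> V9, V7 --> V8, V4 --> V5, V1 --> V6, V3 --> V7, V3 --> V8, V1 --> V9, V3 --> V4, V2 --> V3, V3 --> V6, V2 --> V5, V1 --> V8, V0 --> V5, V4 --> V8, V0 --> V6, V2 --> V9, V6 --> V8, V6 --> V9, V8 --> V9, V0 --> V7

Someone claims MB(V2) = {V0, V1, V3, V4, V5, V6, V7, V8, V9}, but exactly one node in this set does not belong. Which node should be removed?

V7

By definition, MB(V2) is built from V2's parents, V2's children, and the co-parents of V2.
V2's children: V3, V5, V6, V9.
Pa(V2) = {V0, V1}.
Parents of each child, excluding V2:
  V3: no additional parents.
  parents(V5) \ {V2} = {V0, V4}.
  parents(V6) \ {V2} = {V0, V1, V3}.
  V9's other parents are V0, V1, V4, V6, V8.
MB(V2) = {V0, V1, V3, V4, V5, V6, V8, V9}.
V7 is neither a parent, child, nor co-parent of V2, so it does not belong.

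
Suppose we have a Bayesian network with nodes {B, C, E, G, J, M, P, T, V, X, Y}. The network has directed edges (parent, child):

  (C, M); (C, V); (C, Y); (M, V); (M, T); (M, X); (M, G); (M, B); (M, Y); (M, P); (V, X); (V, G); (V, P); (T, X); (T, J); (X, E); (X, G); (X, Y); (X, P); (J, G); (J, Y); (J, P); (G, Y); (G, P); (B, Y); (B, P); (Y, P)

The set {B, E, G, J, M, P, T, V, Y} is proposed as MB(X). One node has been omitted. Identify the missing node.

C

By definition, MB(X) is built from X's parents, X's children, and the co-parents of X.
Parents of X: M, T, V.
X's children: E, G, P, Y.
Parents of each child, excluding X:
  E: no additional parents.
  parents(G) \ {X} = {J, M, V}.
  Y also has parents B, C, G, J, M.
  P's other parents are B, G, J, M, V, Y.
MB(X) = {B, C, E, G, J, M, P, T, V, Y}.
Comparing with the claimed set, C is missing.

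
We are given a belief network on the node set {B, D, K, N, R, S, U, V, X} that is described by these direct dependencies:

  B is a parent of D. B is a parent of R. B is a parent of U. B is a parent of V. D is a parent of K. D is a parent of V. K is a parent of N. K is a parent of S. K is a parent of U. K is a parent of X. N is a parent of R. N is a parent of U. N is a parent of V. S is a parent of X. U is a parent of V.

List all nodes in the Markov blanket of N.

{B, D, K, R, U, V}

By definition, MB(N) is built from N's parents, N's children, and the co-parents of N.
N has children R, U, V.
N's parents: K.
For each child, the remaining parents (spouses of N):
  R also has parent B.
  parents(U) \ {N} = {B, K}.
  V also has parents B, D, U.
Union: {K} ∪ {R, U, V} ∪ {B, D, K, U} = {B, D, K, R, U, V}.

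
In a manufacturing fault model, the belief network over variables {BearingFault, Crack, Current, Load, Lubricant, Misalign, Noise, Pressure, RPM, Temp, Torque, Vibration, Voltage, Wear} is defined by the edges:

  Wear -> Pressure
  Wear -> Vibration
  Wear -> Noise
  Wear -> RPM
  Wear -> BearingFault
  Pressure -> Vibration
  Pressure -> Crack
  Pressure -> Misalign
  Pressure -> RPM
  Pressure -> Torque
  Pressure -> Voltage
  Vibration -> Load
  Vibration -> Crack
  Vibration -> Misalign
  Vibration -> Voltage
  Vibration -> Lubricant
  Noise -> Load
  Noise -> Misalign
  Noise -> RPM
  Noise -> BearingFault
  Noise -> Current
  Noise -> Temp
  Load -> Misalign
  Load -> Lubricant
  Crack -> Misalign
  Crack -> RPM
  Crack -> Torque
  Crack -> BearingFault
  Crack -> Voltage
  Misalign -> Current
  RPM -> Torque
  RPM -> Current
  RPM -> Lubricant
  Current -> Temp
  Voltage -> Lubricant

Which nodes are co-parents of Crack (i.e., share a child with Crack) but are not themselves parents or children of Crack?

Children of Crack: BearingFault, Misalign, RPM, Torque, Voltage.
  Misalign: Load, Noise, Pressure, Vibration
  RPM: Noise, Pressure, Wear
  Torque: Pressure, RPM
  BearingFault: Noise, Wear
  Voltage: Pressure, Vibration
Excluding nodes already adjacent to Crack (BearingFault, Misalign, Pressure, RPM, Torque, Vibration, Voltage), the co-parent-only contribution is {Load, Noise, Wear}.

{Load, Noise, Wear}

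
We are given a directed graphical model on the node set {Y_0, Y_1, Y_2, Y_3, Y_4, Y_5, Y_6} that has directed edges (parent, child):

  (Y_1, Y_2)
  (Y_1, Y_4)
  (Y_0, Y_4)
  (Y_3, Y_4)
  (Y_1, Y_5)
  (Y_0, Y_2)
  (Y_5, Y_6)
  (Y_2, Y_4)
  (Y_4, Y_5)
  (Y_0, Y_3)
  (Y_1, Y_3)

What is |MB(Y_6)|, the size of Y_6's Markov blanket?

1

By definition, MB(Y_6) is built from Y_6's parents, Y_6's children, and the co-parents of Y_6.
Pa(Y_6) = {Y_5}.
Ch(Y_6) = {}.
Y_6 has no children, so there are no co-parents.
MB(Y_6) = {Y_5}, which has 1 node.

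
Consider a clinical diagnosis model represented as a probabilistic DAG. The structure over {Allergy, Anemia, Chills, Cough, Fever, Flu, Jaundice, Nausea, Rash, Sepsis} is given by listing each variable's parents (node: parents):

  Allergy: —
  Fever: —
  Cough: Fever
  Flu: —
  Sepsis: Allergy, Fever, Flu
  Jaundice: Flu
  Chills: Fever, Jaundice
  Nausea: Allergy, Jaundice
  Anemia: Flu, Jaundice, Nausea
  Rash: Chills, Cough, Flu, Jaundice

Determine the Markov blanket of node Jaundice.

The Markov blanket of a node is its parents, its children, and the other parents of its children.
Pa(Jaundice) = {Flu}.
Ch(Jaundice) = {Anemia, Chills, Nausea, Rash}.
For each child, the remaining parents (spouses of Jaundice):
  Chills also has parent Fever.
  Nausea's other parent is Allergy.
  Anemia also has parents Flu, Nausea.
  Rash also has parents Chills, Cough, Flu.
Union: {Flu} ∪ {Anemia, Chills, Nausea, Rash} ∪ {Allergy, Chills, Cough, Fever, Flu, Nausea} = {Allergy, Anemia, Chills, Cough, Fever, Flu, Nausea, Rash}.

{Allergy, Anemia, Chills, Cough, Fever, Flu, Nausea, Rash}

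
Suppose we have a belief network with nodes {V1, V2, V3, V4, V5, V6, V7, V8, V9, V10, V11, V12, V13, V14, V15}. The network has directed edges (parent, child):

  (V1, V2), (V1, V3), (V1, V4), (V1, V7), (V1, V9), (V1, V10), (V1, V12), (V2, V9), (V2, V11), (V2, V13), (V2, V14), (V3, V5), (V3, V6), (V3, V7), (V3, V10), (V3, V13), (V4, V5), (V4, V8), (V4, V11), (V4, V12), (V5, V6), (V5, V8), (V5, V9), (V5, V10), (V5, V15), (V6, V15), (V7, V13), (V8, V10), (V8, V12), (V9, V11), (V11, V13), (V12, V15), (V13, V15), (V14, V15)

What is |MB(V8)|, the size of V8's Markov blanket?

Pa(V8) = {V4, V5}.
Ch(V8) = {V10, V12}.
Parents of each child, excluding V8:
  V10's other parents are V1, V3, V5.
  V12 also has parents V1, V4.
MB(V8) = {V1, V3, V4, V5, V10, V12}, which has 6 nodes.

6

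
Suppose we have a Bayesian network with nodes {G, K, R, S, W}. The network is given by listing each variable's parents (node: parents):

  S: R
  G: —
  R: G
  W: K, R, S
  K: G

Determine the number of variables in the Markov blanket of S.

S's parents: R.
Children of S: W.
Parents of each child, excluding S:
  W: K, R
MB(S) = {K, R, W}, which has 3 nodes.

3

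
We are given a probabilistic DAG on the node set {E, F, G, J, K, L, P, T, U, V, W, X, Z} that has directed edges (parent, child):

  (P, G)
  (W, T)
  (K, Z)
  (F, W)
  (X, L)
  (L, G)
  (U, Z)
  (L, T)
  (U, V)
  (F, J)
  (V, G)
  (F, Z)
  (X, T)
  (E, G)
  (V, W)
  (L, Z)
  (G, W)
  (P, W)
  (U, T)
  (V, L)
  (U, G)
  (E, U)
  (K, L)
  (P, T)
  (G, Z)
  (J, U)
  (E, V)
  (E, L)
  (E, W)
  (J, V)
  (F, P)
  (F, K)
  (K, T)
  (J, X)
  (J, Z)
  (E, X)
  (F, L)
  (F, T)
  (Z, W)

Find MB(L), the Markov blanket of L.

{E, F, G, J, K, P, T, U, V, W, X, Z}

Ch(L) = {G, T, Z}.
L's parents: E, F, K, V, X.
Parents of each child, excluding L:
  parents(G) \ {L} = {E, P, U, V}.
  Z also has parents F, G, J, K, U.
  parents(T) \ {L} = {F, K, P, U, W, X}.
Taking the union gives {E, F, G, J, K, P, T, U, V, W, X, Z}.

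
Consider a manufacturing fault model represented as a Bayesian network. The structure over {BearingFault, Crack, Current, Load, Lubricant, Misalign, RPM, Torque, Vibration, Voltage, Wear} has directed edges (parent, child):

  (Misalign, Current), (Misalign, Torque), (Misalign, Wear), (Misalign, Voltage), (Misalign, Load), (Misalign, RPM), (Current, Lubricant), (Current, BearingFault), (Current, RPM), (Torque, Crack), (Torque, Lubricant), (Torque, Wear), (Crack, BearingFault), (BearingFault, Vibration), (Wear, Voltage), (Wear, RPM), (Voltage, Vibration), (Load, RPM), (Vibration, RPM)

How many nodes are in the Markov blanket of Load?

5

Recall MB(v) = parents ∪ children ∪ spouses, where spouses are the other parents of v's children.
Load's parents: Misalign.
Ch(Load) = {RPM}.
For each child, the remaining parents (spouses of Load):
  RPM's other parents are Current, Misalign, Vibration, Wear.
MB(Load) = {Current, Misalign, RPM, Vibration, Wear}, which has 5 nodes.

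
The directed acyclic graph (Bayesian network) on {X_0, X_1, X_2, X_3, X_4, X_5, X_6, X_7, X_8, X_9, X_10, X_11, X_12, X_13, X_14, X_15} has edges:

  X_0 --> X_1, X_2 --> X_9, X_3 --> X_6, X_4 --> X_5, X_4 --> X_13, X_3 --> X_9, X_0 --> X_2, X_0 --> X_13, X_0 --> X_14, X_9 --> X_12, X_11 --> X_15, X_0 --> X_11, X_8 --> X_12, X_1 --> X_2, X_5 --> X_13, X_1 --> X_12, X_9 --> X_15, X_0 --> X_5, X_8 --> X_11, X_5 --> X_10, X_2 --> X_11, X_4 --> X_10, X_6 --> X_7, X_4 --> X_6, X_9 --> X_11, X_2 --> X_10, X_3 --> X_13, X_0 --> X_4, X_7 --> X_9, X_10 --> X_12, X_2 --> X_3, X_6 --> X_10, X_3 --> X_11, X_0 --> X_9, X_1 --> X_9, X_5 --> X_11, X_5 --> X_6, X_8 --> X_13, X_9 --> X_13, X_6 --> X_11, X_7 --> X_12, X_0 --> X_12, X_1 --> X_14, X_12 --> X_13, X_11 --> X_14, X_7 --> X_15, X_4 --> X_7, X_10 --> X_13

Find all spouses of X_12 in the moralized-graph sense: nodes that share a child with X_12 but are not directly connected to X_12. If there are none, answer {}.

{X_3, X_4, X_5}

Children of X_12: X_13.
  X_13: X_0, X_3, X_4, X_5, X_8, X_9, X_10
Excluding nodes already adjacent to X_12 (X_0, X_1, X_7, X_8, X_9, X_10, X_13), the co-parent-only contribution is {X_3, X_4, X_5}.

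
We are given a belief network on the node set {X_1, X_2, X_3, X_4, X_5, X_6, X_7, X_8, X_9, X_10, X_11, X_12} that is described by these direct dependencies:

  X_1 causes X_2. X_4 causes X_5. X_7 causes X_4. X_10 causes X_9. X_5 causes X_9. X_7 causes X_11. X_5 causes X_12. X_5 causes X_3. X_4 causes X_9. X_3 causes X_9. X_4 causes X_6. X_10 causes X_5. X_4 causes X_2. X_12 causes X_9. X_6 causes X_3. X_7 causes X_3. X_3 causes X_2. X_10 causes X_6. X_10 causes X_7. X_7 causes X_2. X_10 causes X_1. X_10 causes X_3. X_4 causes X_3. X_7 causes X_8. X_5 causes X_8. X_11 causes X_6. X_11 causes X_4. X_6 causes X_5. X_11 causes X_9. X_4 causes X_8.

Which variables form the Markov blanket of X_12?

The Markov blanket of a node is its parents, its children, and the other parents of its children.
X_12's parents: X_5.
Children of X_12: X_9.
For each child, the remaining parents (spouses of X_12):
  parents(X_9) \ {X_12} = {X_3, X_4, X_5, X_10, X_11}.
MB(X_12) = {X_3, X_4, X_5, X_9, X_10, X_11}.

{X_3, X_4, X_5, X_9, X_10, X_11}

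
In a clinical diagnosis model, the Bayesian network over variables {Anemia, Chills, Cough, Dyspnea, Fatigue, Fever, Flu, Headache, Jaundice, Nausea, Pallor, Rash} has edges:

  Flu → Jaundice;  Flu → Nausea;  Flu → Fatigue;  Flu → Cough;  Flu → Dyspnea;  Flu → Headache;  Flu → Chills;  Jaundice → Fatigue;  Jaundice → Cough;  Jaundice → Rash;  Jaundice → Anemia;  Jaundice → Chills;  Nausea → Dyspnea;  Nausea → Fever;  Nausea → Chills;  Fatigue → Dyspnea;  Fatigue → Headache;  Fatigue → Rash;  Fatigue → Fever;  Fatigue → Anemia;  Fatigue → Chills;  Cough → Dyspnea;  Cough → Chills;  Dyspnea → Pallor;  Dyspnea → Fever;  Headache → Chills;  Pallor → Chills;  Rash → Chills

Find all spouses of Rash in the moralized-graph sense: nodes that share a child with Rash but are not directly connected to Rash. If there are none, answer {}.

Children of Rash: Chills.
  Chills also has parents Cough, Fatigue, Flu, Headache, Jaundice, Nausea, Pallor.
Excluding nodes already adjacent to Rash (Chills, Fatigue, Jaundice), the co-parent-only contribution is {Cough, Flu, Headache, Nausea, Pallor}.

{Cough, Flu, Headache, Nausea, Pallor}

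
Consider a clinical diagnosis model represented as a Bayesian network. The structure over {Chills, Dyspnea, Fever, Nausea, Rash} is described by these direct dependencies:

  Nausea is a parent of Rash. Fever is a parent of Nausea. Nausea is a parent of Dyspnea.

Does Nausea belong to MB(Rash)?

Yes

Nausea is a parent of Rash.
So Nausea ∈ MB(Rash).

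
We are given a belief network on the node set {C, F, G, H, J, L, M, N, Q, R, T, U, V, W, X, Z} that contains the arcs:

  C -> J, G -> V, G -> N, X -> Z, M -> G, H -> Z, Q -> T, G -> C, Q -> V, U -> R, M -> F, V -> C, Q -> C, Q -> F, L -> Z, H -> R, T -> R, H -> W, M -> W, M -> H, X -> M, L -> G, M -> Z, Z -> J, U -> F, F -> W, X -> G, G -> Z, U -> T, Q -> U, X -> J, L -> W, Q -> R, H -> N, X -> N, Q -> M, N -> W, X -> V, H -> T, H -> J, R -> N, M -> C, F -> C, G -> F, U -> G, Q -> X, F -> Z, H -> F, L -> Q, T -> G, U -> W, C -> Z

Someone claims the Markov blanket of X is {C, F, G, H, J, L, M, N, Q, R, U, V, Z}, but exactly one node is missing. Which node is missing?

T

X's children: G, J, M, N, V, Z.
Pa(X) = {Q}.
For each child, the remaining parents (spouses of X):
  M also has parent Q.
  parents(G) \ {X} = {L, M, T, U}.
  V's other parents are G, Q.
  parents(N) \ {X} = {G, H, R}.
  parents(Z) \ {X} = {C, F, G, H, L, M}.
  parents(J) \ {X} = {C, H, Z}.
MB(X) = {C, F, G, H, J, L, M, N, Q, R, T, U, V, Z}.
Comparing with the claimed set, T is missing.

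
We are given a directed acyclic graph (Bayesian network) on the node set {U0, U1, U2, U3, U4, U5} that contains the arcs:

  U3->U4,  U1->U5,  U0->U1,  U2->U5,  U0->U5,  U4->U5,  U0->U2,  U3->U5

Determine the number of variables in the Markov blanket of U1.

By definition, MB(U1) is built from U1's parents, U1's children, and the co-parents of U1.
Parents of U1: U0.
U1's children: U5.
Other parents of U1's children:
  parents(U5) \ {U1} = {U0, U2, U3, U4}.
MB(U1) = {U0, U2, U3, U4, U5}, which has 5 nodes.

5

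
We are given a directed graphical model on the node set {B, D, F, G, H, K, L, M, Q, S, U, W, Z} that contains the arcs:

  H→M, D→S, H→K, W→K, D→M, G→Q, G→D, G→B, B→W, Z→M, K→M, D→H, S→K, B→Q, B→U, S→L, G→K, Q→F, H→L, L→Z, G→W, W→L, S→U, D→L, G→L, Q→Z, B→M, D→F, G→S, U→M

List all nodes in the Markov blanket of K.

{B, D, G, H, M, S, U, W, Z}

Pa(K) = {G, H, S, W}.
K's children: M.
For each child, the remaining parents (spouses of K):
  M's other parents are B, D, H, U, Z.
Union: {G, H, S, W} ∪ {M} ∪ {B, D, H, U, Z} = {B, D, G, H, M, S, U, W, Z}.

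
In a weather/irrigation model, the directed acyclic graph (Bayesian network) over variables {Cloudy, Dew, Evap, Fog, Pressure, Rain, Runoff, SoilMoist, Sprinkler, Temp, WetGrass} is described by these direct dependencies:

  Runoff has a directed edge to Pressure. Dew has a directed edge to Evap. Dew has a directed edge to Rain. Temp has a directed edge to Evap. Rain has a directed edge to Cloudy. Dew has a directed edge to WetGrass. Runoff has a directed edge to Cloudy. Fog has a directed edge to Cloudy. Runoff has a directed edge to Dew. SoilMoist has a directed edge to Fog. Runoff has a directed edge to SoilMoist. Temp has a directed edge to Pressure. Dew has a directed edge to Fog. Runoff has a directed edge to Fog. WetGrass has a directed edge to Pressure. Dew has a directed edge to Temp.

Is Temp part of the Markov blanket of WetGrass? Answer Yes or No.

Yes

Temp is a co-parent of WetGrass: both are parents of Pressure.
So Temp ∈ MB(WetGrass).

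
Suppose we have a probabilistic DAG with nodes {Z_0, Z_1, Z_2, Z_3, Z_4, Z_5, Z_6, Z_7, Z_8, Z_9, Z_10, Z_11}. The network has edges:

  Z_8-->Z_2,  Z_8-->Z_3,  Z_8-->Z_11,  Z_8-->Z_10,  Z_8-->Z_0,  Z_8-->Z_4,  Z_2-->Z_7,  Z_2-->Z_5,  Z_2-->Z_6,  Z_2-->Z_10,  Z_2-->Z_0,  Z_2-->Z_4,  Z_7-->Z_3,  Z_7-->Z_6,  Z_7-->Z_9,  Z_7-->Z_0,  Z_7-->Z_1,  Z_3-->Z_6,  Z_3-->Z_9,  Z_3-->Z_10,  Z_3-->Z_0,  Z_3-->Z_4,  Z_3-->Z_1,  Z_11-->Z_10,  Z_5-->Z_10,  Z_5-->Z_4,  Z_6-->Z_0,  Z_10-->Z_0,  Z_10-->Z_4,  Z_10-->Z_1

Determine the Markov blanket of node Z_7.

{Z_0, Z_1, Z_2, Z_3, Z_6, Z_8, Z_9, Z_10}

The Markov blanket of a node is its parents, its children, and the other parents of its children.
Parents of Z_7: Z_2.
Z_7 has children Z_0, Z_1, Z_3, Z_6, Z_9.
Parents of each child, excluding Z_7:
  Z_3: Z_8
  Z_6: Z_2, Z_3
  Z_9: Z_3
  Z_0: Z_2, Z_3, Z_6, Z_8, Z_10
  Z_1: Z_3, Z_10
Union: {Z_2} ∪ {Z_0, Z_1, Z_3, Z_6, Z_9} ∪ {Z_2, Z_3, Z_6, Z_8, Z_10} = {Z_0, Z_1, Z_2, Z_3, Z_6, Z_8, Z_9, Z_10}.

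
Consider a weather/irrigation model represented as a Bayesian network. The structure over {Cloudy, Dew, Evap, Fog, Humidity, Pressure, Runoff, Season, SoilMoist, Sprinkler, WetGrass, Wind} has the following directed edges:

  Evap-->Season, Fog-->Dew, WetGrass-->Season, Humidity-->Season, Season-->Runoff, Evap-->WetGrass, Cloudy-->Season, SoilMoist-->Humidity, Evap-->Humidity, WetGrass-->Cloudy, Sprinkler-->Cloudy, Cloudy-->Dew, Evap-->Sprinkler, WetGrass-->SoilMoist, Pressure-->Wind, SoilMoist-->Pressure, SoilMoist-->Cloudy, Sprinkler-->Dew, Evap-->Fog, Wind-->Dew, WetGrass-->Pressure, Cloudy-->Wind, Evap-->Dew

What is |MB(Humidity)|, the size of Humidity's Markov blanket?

The Markov blanket of a node is its parents, its children, and the other parents of its children.
Humidity's children: Season.
Humidity has parents Evap, SoilMoist.
Parents of each child, excluding Humidity:
  Season: Cloudy, Evap, WetGrass
MB(Humidity) = {Cloudy, Evap, Season, SoilMoist, WetGrass}, which has 5 nodes.

5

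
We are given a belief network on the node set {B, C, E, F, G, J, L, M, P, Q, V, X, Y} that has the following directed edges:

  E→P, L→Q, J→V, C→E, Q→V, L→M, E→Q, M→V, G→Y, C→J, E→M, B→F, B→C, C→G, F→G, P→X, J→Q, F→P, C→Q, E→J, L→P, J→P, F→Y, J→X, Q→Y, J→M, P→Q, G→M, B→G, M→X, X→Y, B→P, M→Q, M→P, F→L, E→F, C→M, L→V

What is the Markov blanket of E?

{B, C, F, G, J, L, M, P, Q}

Parents of E: C.
E's children: F, J, M, P, Q.
Co-parents of E (other parents of its children):
  F's other parent is B.
  J also has parent C.
  M's other parents are C, G, J, L.
  P's other parents are B, F, J, L, M.
  parents(Q) \ {E} = {C, J, L, M, P}.
Taking the union gives {B, C, F, G, J, L, M, P, Q}.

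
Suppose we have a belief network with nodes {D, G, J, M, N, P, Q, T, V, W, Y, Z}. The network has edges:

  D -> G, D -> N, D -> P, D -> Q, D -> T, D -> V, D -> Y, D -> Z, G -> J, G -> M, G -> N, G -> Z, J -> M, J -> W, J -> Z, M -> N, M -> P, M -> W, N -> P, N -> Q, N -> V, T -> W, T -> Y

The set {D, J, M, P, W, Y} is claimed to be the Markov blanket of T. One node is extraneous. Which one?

P

Pa(T) = {D}.
T's children: W, Y.
Other parents of T's children:
  W also has parents J, M.
  parents(Y) \ {T} = {D}.
MB(T) = {D, J, M, W, Y}.
P is neither a parent, child, nor co-parent of T, so it does not belong.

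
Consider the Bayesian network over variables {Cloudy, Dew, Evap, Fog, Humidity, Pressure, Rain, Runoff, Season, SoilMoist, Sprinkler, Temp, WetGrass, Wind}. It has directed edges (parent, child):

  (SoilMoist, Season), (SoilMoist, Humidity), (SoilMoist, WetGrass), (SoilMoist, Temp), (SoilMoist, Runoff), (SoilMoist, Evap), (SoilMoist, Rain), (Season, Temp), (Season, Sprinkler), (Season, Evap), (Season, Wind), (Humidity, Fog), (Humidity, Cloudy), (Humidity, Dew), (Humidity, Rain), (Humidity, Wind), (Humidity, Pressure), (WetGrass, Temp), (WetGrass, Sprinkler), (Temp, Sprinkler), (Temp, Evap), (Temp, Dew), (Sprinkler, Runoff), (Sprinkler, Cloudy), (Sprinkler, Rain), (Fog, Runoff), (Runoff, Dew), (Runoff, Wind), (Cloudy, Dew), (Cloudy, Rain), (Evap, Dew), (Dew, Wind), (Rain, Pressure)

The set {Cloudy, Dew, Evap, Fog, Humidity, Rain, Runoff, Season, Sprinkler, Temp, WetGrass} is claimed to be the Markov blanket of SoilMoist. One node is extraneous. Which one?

Dew

A node's Markov blanket = Pa ∪ Ch ∪ (parents of Ch other than the node itself).
Pa(SoilMoist) = {}.
Ch(SoilMoist) = {Evap, Humidity, Rain, Runoff, Season, Temp, WetGrass}.
Other parents of SoilMoist's children:
  Season: —
  Humidity: —
  WetGrass: —
  Temp: Season, WetGrass
  Runoff: Fog, Sprinkler
  Evap: Season, Temp
  Rain: Cloudy, Humidity, Sprinkler
MB(SoilMoist) = {Cloudy, Evap, Fog, Humidity, Rain, Runoff, Season, Sprinkler, Temp, WetGrass}.
Dew is neither a parent, child, nor co-parent of SoilMoist, so it does not belong.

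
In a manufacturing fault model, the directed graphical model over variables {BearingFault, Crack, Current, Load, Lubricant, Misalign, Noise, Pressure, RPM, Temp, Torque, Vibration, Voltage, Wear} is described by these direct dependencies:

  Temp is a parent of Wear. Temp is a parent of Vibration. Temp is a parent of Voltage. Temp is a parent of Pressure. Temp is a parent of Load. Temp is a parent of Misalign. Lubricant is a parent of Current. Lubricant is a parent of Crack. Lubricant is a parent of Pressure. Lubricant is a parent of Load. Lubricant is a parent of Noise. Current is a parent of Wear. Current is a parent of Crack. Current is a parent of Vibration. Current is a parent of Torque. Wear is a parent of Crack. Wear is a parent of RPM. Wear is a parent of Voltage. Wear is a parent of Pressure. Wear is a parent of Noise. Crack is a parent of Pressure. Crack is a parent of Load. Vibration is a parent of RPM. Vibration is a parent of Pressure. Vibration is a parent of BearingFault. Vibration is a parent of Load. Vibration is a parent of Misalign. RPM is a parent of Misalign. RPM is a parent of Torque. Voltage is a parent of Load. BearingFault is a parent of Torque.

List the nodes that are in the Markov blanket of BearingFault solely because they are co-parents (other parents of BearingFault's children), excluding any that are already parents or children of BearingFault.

{Current, RPM}

Children of BearingFault: Torque.
  Torque also has parents Current, RPM.
Excluding nodes already adjacent to BearingFault (Torque, Vibration), the co-parent-only contribution is {Current, RPM}.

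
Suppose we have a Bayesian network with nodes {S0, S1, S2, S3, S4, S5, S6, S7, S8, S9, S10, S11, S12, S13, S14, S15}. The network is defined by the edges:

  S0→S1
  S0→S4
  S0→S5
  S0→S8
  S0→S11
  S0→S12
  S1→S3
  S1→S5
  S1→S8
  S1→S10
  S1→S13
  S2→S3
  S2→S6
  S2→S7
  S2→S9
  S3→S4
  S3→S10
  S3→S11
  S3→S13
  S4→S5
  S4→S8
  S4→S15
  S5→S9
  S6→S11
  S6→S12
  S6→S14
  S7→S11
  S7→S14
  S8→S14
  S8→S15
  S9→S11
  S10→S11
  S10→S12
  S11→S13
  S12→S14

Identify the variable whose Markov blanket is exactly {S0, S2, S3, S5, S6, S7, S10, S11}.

S9

The target node must have every member of {S0, S2, S3, S5, S6, S7, S10, S11} as a parent, child, or co-parent, and no others.
Parents of S9: S2, S5; children: S11; co-parents: S0, S3, S6, S7, S10.
These exactly cover the given set, so the node is S9.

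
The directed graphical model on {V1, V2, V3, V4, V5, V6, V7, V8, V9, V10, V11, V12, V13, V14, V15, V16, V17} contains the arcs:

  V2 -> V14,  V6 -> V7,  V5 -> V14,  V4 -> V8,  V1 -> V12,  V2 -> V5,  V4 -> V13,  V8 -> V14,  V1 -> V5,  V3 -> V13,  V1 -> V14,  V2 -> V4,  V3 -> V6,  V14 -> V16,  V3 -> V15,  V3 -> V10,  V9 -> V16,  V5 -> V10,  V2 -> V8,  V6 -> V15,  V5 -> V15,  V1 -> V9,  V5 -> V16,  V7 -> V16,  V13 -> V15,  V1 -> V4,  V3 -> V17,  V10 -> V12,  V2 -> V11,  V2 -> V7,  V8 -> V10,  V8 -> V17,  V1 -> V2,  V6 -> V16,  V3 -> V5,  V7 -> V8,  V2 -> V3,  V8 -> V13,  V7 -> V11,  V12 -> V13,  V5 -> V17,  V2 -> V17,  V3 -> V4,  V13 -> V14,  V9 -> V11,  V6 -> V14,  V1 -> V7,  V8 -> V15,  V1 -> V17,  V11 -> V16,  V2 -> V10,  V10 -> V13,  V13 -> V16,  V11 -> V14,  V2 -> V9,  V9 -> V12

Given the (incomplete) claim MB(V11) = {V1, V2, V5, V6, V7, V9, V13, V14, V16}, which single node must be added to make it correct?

V8

V11's children: V14, V16.
V11's parents: V2, V7, V9.
Co-parents of V11 (other parents of its children):
  V14: V1, V2, V5, V6, V8, V13
  V16: V5, V6, V7, V9, V13, V14
MB(V11) = {V1, V2, V5, V6, V7, V8, V9, V13, V14, V16}.
Comparing with the claimed set, V8 is missing.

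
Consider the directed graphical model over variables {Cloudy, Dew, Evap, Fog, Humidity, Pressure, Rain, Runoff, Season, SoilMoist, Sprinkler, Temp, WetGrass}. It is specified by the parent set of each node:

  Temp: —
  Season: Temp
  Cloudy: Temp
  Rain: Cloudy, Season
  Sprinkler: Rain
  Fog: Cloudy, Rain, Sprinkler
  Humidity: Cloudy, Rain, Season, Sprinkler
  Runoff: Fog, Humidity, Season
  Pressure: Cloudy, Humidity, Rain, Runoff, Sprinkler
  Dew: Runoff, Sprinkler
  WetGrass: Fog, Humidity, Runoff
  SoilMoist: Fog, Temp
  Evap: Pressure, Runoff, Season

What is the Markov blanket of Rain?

{Cloudy, Fog, Humidity, Pressure, Runoff, Season, Sprinkler}

Recall MB(v) = parents ∪ children ∪ spouses, where spouses are the other parents of v's children.
Ch(Rain) = {Fog, Humidity, Pressure, Sprinkler}.
Pa(Rain) = {Cloudy, Season}.
Parents of each child, excluding Rain:
  Sprinkler: —
  Fog: Cloudy, Sprinkler
  Humidity: Cloudy, Season, Sprinkler
  Pressure: Cloudy, Humidity, Runoff, Sprinkler
Taking the union gives {Cloudy, Fog, Humidity, Pressure, Runoff, Season, Sprinkler}.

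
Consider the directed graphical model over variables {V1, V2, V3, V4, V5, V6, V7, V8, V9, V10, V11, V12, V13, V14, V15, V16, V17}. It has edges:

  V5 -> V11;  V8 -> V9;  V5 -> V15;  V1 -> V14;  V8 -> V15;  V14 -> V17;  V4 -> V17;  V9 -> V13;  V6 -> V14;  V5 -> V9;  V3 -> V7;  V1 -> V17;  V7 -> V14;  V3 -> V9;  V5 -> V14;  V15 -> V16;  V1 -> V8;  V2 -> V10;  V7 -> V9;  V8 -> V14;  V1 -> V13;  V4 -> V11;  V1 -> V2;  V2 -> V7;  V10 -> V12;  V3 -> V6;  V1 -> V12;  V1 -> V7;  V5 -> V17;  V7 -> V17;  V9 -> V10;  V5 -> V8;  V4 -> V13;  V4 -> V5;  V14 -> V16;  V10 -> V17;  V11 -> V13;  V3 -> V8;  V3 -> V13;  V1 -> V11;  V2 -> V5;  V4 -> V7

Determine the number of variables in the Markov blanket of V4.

The Markov blanket of a node is its parents, its children, and the other parents of its children.
V4 has no parents.
Ch(V4) = {V5, V7, V11, V13, V17}.
Other parents of V4's children:
  V5 also has parent V2.
  parents(V7) \ {V4} = {V1, V2, V3}.
  parents(V11) \ {V4} = {V1, V5}.
  V13 also has parents V1, V3, V9, V11.
  parents(V17) \ {V4} = {V1, V5, V7, V10, V14}.
MB(V4) = {V1, V2, V3, V5, V7, V9, V10, V11, V13, V14, V17}, which has 11 nodes.

11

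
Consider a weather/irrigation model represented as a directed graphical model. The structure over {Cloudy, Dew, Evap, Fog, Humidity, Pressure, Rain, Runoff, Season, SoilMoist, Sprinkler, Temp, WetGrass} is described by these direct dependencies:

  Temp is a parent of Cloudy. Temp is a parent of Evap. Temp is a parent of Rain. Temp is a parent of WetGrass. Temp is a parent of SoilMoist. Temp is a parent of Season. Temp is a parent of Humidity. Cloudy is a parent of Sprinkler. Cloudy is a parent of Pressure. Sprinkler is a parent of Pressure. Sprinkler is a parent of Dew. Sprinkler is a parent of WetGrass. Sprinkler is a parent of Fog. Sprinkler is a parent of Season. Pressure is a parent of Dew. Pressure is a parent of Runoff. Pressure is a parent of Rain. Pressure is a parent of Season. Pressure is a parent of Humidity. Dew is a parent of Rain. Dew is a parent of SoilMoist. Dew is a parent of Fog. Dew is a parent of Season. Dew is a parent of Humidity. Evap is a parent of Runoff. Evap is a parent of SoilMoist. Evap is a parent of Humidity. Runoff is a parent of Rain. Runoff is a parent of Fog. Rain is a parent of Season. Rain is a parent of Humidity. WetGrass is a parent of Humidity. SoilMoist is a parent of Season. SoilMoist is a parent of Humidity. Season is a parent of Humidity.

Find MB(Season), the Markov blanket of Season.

By definition, MB(Season) is built from Season's parents, Season's children, and the co-parents of Season.
Parents of Season: Dew, Pressure, Rain, SoilMoist, Sprinkler, Temp.
Season has child Humidity.
For each child, the remaining parents (spouses of Season):
  parents(Humidity) \ {Season} = {Dew, Evap, Pressure, Rain, SoilMoist, Temp, WetGrass}.
Taking the union gives {Dew, Evap, Humidity, Pressure, Rain, SoilMoist, Sprinkler, Temp, WetGrass}.

{Dew, Evap, Humidity, Pressure, Rain, SoilMoist, Sprinkler, Temp, WetGrass}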